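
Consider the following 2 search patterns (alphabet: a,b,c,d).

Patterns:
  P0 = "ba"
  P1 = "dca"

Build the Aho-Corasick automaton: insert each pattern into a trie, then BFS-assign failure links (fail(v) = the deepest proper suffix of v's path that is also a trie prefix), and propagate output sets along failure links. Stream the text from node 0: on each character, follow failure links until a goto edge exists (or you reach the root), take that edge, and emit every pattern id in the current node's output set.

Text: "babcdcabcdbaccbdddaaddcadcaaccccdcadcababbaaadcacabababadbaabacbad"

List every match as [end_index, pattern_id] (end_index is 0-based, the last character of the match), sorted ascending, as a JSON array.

Construct AC machine:
Trie nodes:
  0='ε' goto b→1 d→3
  1='b' goto a→2
  2='ba' goto ·  ←P0
  3='d' goto c→4
  4='dc' goto a→5
  5='dca' goto ·  ←P1

Failure links (BFS by depth):
  n1('b'): parent n0 fail=0; on 'b' 0 → fail=0;  out ∅∪∅=∅
  n3('d'): parent n0 fail=0; on 'd' 0 → fail=0;  out ∅∪∅=∅
  n2('ba'): parent n1 fail=0; on 'a' 0 → fail=0;  out {0}∪∅={0}
  n4('dc'): parent n3 fail=0; on 'c' 0 → fail=0;  out ∅∪∅=∅
  n5('dca'): parent n4 fail=0; on 'a' 0 → fail=0;  out {1}∪∅={1}

Text stream:
[0] read 'b'  n0⇒n1
[1] read 'a'  n1⇒n2  emit P0@[0:1]
[2] read 'b'  n2⇒n1 (via fail)
[3] read 'c'  n1⇒n0 (via fail)
[4] read 'd'  n0⇒n3
[5] read 'c'  n3⇒n4
[6] read 'a'  n4⇒n5  emit P1@[4:6]
[7] read 'b'  n5⇒n1 (via fail)
[8] read 'c'  n1⇒n0 (via fail)
[9] read 'd'  n0⇒n3
[10] read 'b'  n3⇒n1 (via fail)
[11] read 'a'  n1⇒n2  emit P0@[10:11]
[12] read 'c'  n2⇒n0 (via fail)
[13] read 'c'  n0⇒n0
[14] read 'b'  n0⇒n1
[15] read 'd'  n1⇒n3 (via fail)
[16] read 'd'  n3⇒n3 (via fail)
[17] read 'd'  n3⇒n3 (via fail)
[18] read 'a'  n3⇒n0 (via fail)
[19] read 'a'  n0⇒n0
[20] read 'd'  n0⇒n3
[21] read 'd'  n3⇒n3 (via fail)
[22] read 'c'  n3⇒n4
[23] read 'a'  n4⇒n5  emit P1@[21:23]
[24] read 'd'  n5⇒n3 (via fail)
[25] read 'c'  n3⇒n4
[26] read 'a'  n4⇒n5  emit P1@[24:26]
[27] read 'a'  n5⇒n0 (via fail)
[28] read 'c'  n0⇒n0
[29] read 'c'  n0⇒n0
[30] read 'c'  n0⇒n0
[31] read 'c'  n0⇒n0
[32] read 'd'  n0⇒n3
[33] read 'c'  n3⇒n4
[34] read 'a'  n4⇒n5  emit P1@[32:34]
[35] read 'd'  n5⇒n3 (via fail)
[36] read 'c'  n3⇒n4
[37] read 'a'  n4⇒n5  emit P1@[35:37]
[38] read 'b'  n5⇒n1 (via fail)
[39] read 'a'  n1⇒n2  emit P0@[38:39]
[40] read 'b'  n2⇒n1 (via fail)
[41] read 'b'  n1⇒n1 (via fail)
[42] read 'a'  n1⇒n2  emit P0@[41:42]
[43] read 'a'  n2⇒n0 (via fail)
[44] read 'a'  n0⇒n0
[45] read 'd'  n0⇒n3
[46] read 'c'  n3⇒n4
[47] read 'a'  n4⇒n5  emit P1@[45:47]
[48] read 'c'  n5⇒n0 (via fail)
[49] read 'a'  n0⇒n0
[50] read 'b'  n0⇒n1
[51] read 'a'  n1⇒n2  emit P0@[50:51]
[52] read 'b'  n2⇒n1 (via fail)
[53] read 'a'  n1⇒n2  emit P0@[52:53]
[54] read 'b'  n2⇒n1 (via fail)
[55] read 'a'  n1⇒n2  emit P0@[54:55]
[56] read 'd'  n2⇒n3 (via fail)
[57] read 'b'  n3⇒n1 (via fail)
[58] read 'a'  n1⇒n2  emit P0@[57:58]
[59] read 'a'  n2⇒n0 (via fail)
[60] read 'b'  n0⇒n1
[61] read 'a'  n1⇒n2  emit P0@[60:61]
[62] read 'c'  n2⇒n0 (via fail)
[63] read 'b'  n0⇒n1
[64] read 'a'  n1⇒n2  emit P0@[63:64]
[65] read 'd'  n2⇒n3 (via fail)

Result: [[1,0],[6,1],[11,0],[23,1],[26,1],[34,1],[37,1],[39,0],[42,0],[47,1],[51,0],[53,0],[55,0],[58,0],[61,0],[64,0]]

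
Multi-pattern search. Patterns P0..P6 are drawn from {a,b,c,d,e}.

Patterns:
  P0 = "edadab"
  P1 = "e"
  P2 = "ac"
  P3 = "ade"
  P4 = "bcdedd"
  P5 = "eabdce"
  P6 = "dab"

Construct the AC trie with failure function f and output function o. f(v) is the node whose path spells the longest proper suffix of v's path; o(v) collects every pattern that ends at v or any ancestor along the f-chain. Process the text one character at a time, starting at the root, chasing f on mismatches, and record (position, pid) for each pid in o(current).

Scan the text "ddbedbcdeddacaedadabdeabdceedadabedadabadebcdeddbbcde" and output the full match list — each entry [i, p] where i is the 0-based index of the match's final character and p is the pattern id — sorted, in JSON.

Build automaton:
Trie (insert patterns):
  0='ε' goto a→7 b→11 d→22 e→1
  1='e' goto a→17 d→2  [P1 ends]
  2='ed' goto a→3
  3='eda' goto d→4
  4='edad' goto a→5
  5='edada' goto b→6
  6='edadab' goto ·  [P0 ends]
  7='a' goto c→8 d→9
  8='ac' goto ·  [P2 ends]
  9='ad' goto e→10
  10='ade' goto ·  [P3 ends]
  11='b' goto c→12
  12='bc' goto d→13
  13='bcd' goto e→14
  14='bcde' goto d→15
  15='bcded' goto d→16
  16='bcdedd' goto ·  [P4 ends]
  17='ea' goto b→18
  18='eab' goto d→19
  19='eabd' goto c→20
  20='eabdc' goto e→21
  21='eabdce' goto ·  [P5 ends]
  22='d' goto a→23
  23='da' goto b→24
  24='dab' goto ·  [P6 ends]

Failure links (BFS by depth):
  fail(1) 'e': from fail(0)=0 chase 'e': 0 ⇒ 0;  out={1}∪out(0)={1}
  fail(7) 'a': from fail(0)=0 chase 'a': 0 ⇒ 0;  out=∅∪out(0)=∅
  fail(11) 'b': from fail(0)=0 chase 'b': 0 ⇒ 0;  out=∅∪out(0)=∅
  fail(22) 'd': from fail(0)=0 chase 'd': 0 ⇒ 0;  out=∅∪out(0)=∅
  fail(2) 'ed': from fail(1)=0 chase 'd': 0 ⇒ 22;  out=∅∪out(22)=∅
  fail(8) 'ac': from fail(7)=0 chase 'c': 0 ⇒ 0;  out={2}∪out(0)={2}
  fail(9) 'ad': from fail(7)=0 chase 'd': 0 ⇒ 22;  out=∅∪out(22)=∅
  fail(12) 'bc': from fail(11)=0 chase 'c': 0 ⇒ 0;  out=∅∪out(0)=∅
  fail(17) 'ea': from fail(1)=0 chase 'a': 0 ⇒ 7;  out=∅∪out(7)=∅
  fail(23) 'da': from fail(22)=0 chase 'a': 0 ⇒ 7;  out=∅∪out(7)=∅
  fail(3) 'eda': from fail(2)=22 chase 'a': 22 ⇒ 23;  out=∅∪out(23)=∅
  fail(10) 'ade': from fail(9)=22 chase 'e': 22→0 ⇒ 1;  out={3}∪out(1)={1,3}
  fail(13) 'bcd': from fail(12)=0 chase 'd': 0 ⇒ 22;  out=∅∪out(22)=∅
  fail(18) 'eab': from fail(17)=7 chase 'b': 7→0 ⇒ 11;  out=∅∪out(11)=∅
  fail(24) 'dab': from fail(23)=7 chase 'b': 7→0 ⇒ 11;  out={6}∪out(11)={6}
  fail(4) 'edad': from fail(3)=23 chase 'd': 23→7 ⇒ 9;  out=∅∪out(9)=∅
  fail(14) 'bcde': from fail(13)=22 chase 'e': 22→0 ⇒ 1;  out=∅∪out(1)={1}
  fail(19) 'eabd': from fail(18)=11 chase 'd': 11→0 ⇒ 22;  out=∅∪out(22)=∅
  fail(5) 'edada': from fail(4)=9 chase 'a': 9→22 ⇒ 23;  out=∅∪out(23)=∅
  fail(15) 'bcded': from fail(14)=1 chase 'd': 1 ⇒ 2;  out=∅∪out(2)=∅
  fail(20) 'eabdc': from fail(19)=22 chase 'c': 22→0 ⇒ 0;  out=∅∪out(0)=∅
  fail(6) 'edadab': from fail(5)=23 chase 'b': 23 ⇒ 24;  out={0}∪out(24)={0,6}
  fail(16) 'bcdedd': from fail(15)=2 chase 'd': 2→22→0 ⇒ 22;  out={4}∪out(22)={4}
  fail(21) 'eabdce': from fail(20)=0 chase 'e': 0 ⇒ 1;  out={5}∪out(1)={1,5}

Run:
i=0 'd': node 0→22
i=1 'd': node 22→22 (fail-walked)
i=2 'b': node 22→11 (fail-walked)
i=3 'e': node 11→1 (fail-walked)  ** P1@[3:3]
i=4 'd': node 1→2
i=5 'b': node 2→11 (fail-walked)
i=6 'c': node 11→12
i=7 'd': node 12→13
i=8 'e': node 13→14  ** P1@[8:8]
i=9 'd': node 14→15
i=10 'd': node 15→16  ** P4@[5:10]
i=11 'a': node 16→23 (fail-walked)
i=12 'c': node 23→8 (fail-walked)  ** P2@[11:12]
i=13 'a': node 8→7 (fail-walked)
i=14 'e': node 7→1 (fail-walked)  ** P1@[14:14]
i=15 'd': node 1→2
i=16 'a': node 2→3
i=17 'd': node 3→4
i=18 'a': node 4→5
i=19 'b': node 5→6  ** P0@[14:19],P6@[17:19]
i=20 'd': node 6→22 (fail-walked)
i=21 'e': node 22→1 (fail-walked)  ** P1@[21:21]
i=22 'a': node 1→17
i=23 'b': node 17→18
i=24 'd': node 18→19
i=25 'c': node 19→20
i=26 'e': node 20→21  ** P1@[26:26],P5@[21:26]
i=27 'e': node 21→1 (fail-walked)  ** P1@[27:27]
i=28 'd': node 1→2
i=29 'a': node 2→3
i=30 'd': node 3→4
i=31 'a': node 4→5
i=32 'b': node 5→6  ** P0@[27:32],P6@[30:32]
i=33 'e': node 6→1 (fail-walked)  ** P1@[33:33]
i=34 'd': node 1→2
i=35 'a': node 2→3
i=36 'd': node 3→4
i=37 'a': node 4→5
i=38 'b': node 5→6  ** P0@[33:38],P6@[36:38]
i=39 'a': node 6→7 (fail-walked)
i=40 'd': node 7→9
i=41 'e': node 9→10  ** P1@[41:41],P3@[39:41]
i=42 'b': node 10→11 (fail-walked)
i=43 'c': node 11→12
i=44 'd': node 12→13
i=45 'e': node 13→14  ** P1@[45:45]
i=46 'd': node 14→15
i=47 'd': node 15→16  ** P4@[42:47]
i=48 'b': node 16→11 (fail-walked)
i=49 'b': node 11→11 (fail-walked)
i=50 'c': node 11→12
i=51 'd': node 12→13
i=52 'e': node 13→14  ** P1@[52:52]

Result: [[3,1],[8,1],[10,4],[12,2],[14,1],[19,0],[19,6],[21,1],[26,1],[26,5],[27,1],[32,0],[32,6],[33,1],[38,0],[38,6],[41,1],[41,3],[45,1],[47,4],[52,1]]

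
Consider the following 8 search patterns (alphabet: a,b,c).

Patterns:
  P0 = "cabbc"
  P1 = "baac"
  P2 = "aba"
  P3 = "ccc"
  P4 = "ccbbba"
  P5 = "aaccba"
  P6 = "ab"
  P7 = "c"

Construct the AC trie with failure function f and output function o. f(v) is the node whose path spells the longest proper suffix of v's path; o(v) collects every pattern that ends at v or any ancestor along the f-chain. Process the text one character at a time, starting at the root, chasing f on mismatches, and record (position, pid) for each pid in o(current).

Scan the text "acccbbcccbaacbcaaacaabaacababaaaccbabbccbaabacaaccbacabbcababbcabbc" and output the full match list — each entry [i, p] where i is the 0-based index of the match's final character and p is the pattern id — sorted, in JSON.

Build:
Trie (insert patterns):
  0='ε' goto a→10 b→6 c→1
  1='c' goto a→2 c→13  ←P7
  2='ca' goto b→3
  3='cab' goto b→4
  4='cabb' goto c→5
  5='cabbc' goto ·  ←P0
  6='b' goto a→7
  7='ba' goto a→8
  8='baa' goto c→9
  9='baac' goto ·  ←P1
  10='a' goto a→19 b→11
  11='ab' goto a→12  ←P6
  12='aba' goto ·  ←P2
  13='cc' goto b→15 c→14
  14='ccc' goto ·  ←P3
  15='ccb' goto b→16
  16='ccbb' goto b→17
  17='ccbbb' goto a→18
  18='ccbbba' goto ·  ←P4
  19='aa' goto c→20
  20='aac' goto c→21
  21='aacc' goto b→22
  22='aaccb' goto a→23
  23='aaccba' goto ·  ←P5

Failure links (BFS by depth):
  fail(1) 'c': from fail(0)=0 chase 'c': 0 ⇒ 0;  out={7}∪out(0)={7}
  fail(6) 'b': from fail(0)=0 chase 'b': 0 ⇒ 0;  out=∅∪out(0)=∅
  fail(10) 'a': from fail(0)=0 chase 'a': 0 ⇒ 0;  out=∅∪out(0)=∅
  fail(2) 'ca': from fail(1)=0 chase 'a': 0 ⇒ 10;  out=∅∪out(10)=∅
  fail(7) 'ba': from fail(6)=0 chase 'a': 0 ⇒ 10;  out=∅∪out(10)=∅
  fail(11) 'ab': from fail(10)=0 chase 'b': 0 ⇒ 6;  out={6}∪out(6)={6}
  fail(13) 'cc': from fail(1)=0 chase 'c': 0 ⇒ 1;  out=∅∪out(1)={7}
  fail(19) 'aa': from fail(10)=0 chase 'a': 0 ⇒ 10;  out=∅∪out(10)=∅
  fail(3) 'cab': from fail(2)=10 chase 'b': 10 ⇒ 11;  out=∅∪out(11)={6}
  fail(8) 'baa': from fail(7)=10 chase 'a': 10 ⇒ 19;  out=∅∪out(19)=∅
  fail(12) 'aba': from fail(11)=6 chase 'a': 6 ⇒ 7;  out={2}∪out(7)={2}
  fail(14) 'ccc': from fail(13)=1 chase 'c': 1 ⇒ 13;  out={3}∪out(13)={3,7}
  fail(15) 'ccb': from fail(13)=1 chase 'b': 1→0 ⇒ 6;  out=∅∪out(6)=∅
  fail(20) 'aac': from fail(19)=10 chase 'c': 10→0 ⇒ 1;  out=∅∪out(1)={7}
  fail(4) 'cabb': from fail(3)=11 chase 'b': 11→6→0 ⇒ 6;  out=∅∪out(6)=∅
  fail(9) 'baac': from fail(8)=19 chase 'c': 19 ⇒ 20;  out={1}∪out(20)={1,7}
  fail(16) 'ccbb': from fail(15)=6 chase 'b': 6→0 ⇒ 6;  out=∅∪out(6)=∅
  fail(21) 'aacc': from fail(20)=1 chase 'c': 1 ⇒ 13;  out=∅∪out(13)={7}
  fail(5) 'cabbc': from fail(4)=6 chase 'c': 6→0 ⇒ 1;  out={0}∪out(1)={0,7}
  fail(17) 'ccbbb': from fail(16)=6 chase 'b': 6→0 ⇒ 6;  out=∅∪out(6)=∅
  fail(22) 'aaccb': from fail(21)=13 chase 'b': 13 ⇒ 15;  out=∅∪out(15)=∅
  fail(18) 'ccbbba': from fail(17)=6 chase 'a': 6 ⇒ 7;  out={4}∪out(7)={4}
  fail(23) 'aaccba': from fail(22)=15 chase 'a': 15→6 ⇒ 7;  out={5}∪out(7)={5}

Run:
pos 0 'a': at 10
pos 1 'c': at 1 (via fail)  emit P7@[1:1]
pos 2 'c': at 13  emit P7@[2:2]
pos 3 'c': at 14  emit P3@[1:3],P7@[3:3]
pos 4 'b': at 15 (via fail)
pos 5 'b': at 16
pos 6 'c': at 1 (via fail)  emit P7@[6:6]
pos 7 'c': at 13  emit P7@[7:7]
pos 8 'c': at 14  emit P3@[6:8],P7@[8:8]
pos 9 'b': at 15 (via fail)
pos 10 'a': at 7 (via fail)
pos 11 'a': at 8
pos 12 'c': at 9  emit P1@[9:12],P7@[12:12]
pos 13 'b': at 6 (via fail)
pos 14 'c': at 1 (via fail)  emit P7@[14:14]
pos 15 'a': at 2
pos 16 'a': at 19 (via fail)
pos 17 'a': at 19 (via fail)
pos 18 'c': at 20  emit P7@[18:18]
pos 19 'a': at 2 (via fail)
pos 20 'a': at 19 (via fail)
pos 21 'b': at 11 (via fail)  emit P6@[20:21]
pos 22 'a': at 12  emit P2@[20:22]
pos 23 'a': at 8 (via fail)
pos 24 'c': at 9  emit P1@[21:24],P7@[24:24]
pos 25 'a': at 2 (via fail)
pos 26 'b': at 3  emit P6@[25:26]
pos 27 'a': at 12 (via fail)  emit P2@[25:27]
pos 28 'b': at 11 (via fail)  emit P6@[27:28]
pos 29 'a': at 12  emit P2@[27:29]
pos 30 'a': at 8 (via fail)
pos 31 'a': at 19 (via fail)
pos 32 'c': at 20  emit P7@[32:32]
pos 33 'c': at 21  emit P7@[33:33]
pos 34 'b': at 22
pos 35 'a': at 23  emit P5@[30:35]
pos 36 'b': at 11 (via fail)  emit P6@[35:36]
pos 37 'b': at 6 (via fail)
pos 38 'c': at 1 (via fail)  emit P7@[38:38]
pos 39 'c': at 13  emit P7@[39:39]
pos 40 'b': at 15
pos 41 'a': at 7 (via fail)
pos 42 'a': at 8
pos 43 'b': at 11 (via fail)  emit P6@[42:43]
pos 44 'a': at 12  emit P2@[42:44]
pos 45 'c': at 1 (via fail)  emit P7@[45:45]
pos 46 'a': at 2
pos 47 'a': at 19 (via fail)
pos 48 'c': at 20  emit P7@[48:48]
pos 49 'c': at 21  emit P7@[49:49]
pos 50 'b': at 22
pos 51 'a': at 23  emit P5@[46:51]
pos 52 'c': at 1 (via fail)  emit P7@[52:52]
pos 53 'a': at 2
pos 54 'b': at 3  emit P6@[53:54]
pos 55 'b': at 4
pos 56 'c': at 5  emit P0@[52:56],P7@[56:56]
pos 57 'a': at 2 (via fail)
pos 58 'b': at 3  emit P6@[57:58]
pos 59 'a': at 12 (via fail)  emit P2@[57:59]
pos 60 'b': at 11 (via fail)  emit P6@[59:60]
pos 61 'b': at 6 (via fail)
pos 62 'c': at 1 (via fail)  emit P7@[62:62]
pos 63 'a': at 2
pos 64 'b': at 3  emit P6@[63:64]
pos 65 'b': at 4
pos 66 'c': at 5  emit P0@[62:66],P7@[66:66]

Result: [[1,7],[2,7],[3,3],[3,7],[6,7],[7,7],[8,3],[8,7],[12,1],[12,7],[14,7],[18,7],[21,6],[22,2],[24,1],[24,7],[26,6],[27,2],[28,6],[29,2],[32,7],[33,7],[35,5],[36,6],[38,7],[39,7],[43,6],[44,2],[45,7],[48,7],[49,7],[51,5],[52,7],[54,6],[56,0],[56,7],[58,6],[59,2],[60,6],[62,7],[64,6],[66,0],[66,7]]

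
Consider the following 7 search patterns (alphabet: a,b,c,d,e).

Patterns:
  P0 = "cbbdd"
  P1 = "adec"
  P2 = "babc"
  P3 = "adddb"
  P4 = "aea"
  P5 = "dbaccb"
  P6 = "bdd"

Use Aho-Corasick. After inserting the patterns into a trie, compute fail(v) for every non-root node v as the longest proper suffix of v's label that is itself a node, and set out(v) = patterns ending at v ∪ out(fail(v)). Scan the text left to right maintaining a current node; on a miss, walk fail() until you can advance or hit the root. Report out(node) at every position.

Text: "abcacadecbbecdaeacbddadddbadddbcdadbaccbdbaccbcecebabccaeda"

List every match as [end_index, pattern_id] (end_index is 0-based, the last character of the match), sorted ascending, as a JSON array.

Construct AC machine:
Trie nodes:
  n0 'ε': a→6 b→10 c→1 d→19
  n1 'c': b→2
  n2 'cb': b→3
  n3 'cbb': d→4
  n4 'cbbd': d→5
  n5 'cbbdd': ·  ←P0
  n6 'a': d→7 e→17
  n7 'ad': d→14 e→8
  n8 'ade': c→9
  n9 'adec': ·  ←P1
  n10 'b': a→11 d→25
  n11 'ba': b→12
  n12 'bab': c→13
  n13 'babc': ·  ←P2
  n14 'add': d→15
  n15 'addd': b→16
  n16 'adddb': ·  ←P3
  n17 'ae': a→18
  n18 'aea': ·  ←P4
  n19 'd': b→20
  n20 'db': a→21
  n21 'dba': c→22
  n22 'dbac': c→23
  n23 'dbacc': b→24
  n24 'dbaccb': ·  ←P5
  n25 'bd': d→26
  n26 'bdd': ·  ←P6

Failure links (BFS by depth):
  fail(1) 'c': from fail(0)=0 chase 'c': 0 ⇒ 0;  out=∅∪out(0)=∅
  fail(6) 'a': from fail(0)=0 chase 'a': 0 ⇒ 0;  out=∅∪out(0)=∅
  fail(10) 'b': from fail(0)=0 chase 'b': 0 ⇒ 0;  out=∅∪out(0)=∅
  fail(19) 'd': from fail(0)=0 chase 'd': 0 ⇒ 0;  out=∅∪out(0)=∅
  fail(2) 'cb': from fail(1)=0 chase 'b': 0 ⇒ 10;  out=∅∪out(10)=∅
  fail(7) 'ad': from fail(6)=0 chase 'd': 0 ⇒ 19;  out=∅∪out(19)=∅
  fail(11) 'ba': from fail(10)=0 chase 'a': 0 ⇒ 6;  out=∅∪out(6)=∅
  fail(17) 'ae': from fail(6)=0 chase 'e': 0 ⇒ 0;  out=∅∪out(0)=∅
  fail(20) 'db': from fail(19)=0 chase 'b': 0 ⇒ 10;  out=∅∪out(10)=∅
  fail(25) 'bd': from fail(10)=0 chase 'd': 0 ⇒ 19;  out=∅∪out(19)=∅
  fail(3) 'cbb': from fail(2)=10 chase 'b': 10→0 ⇒ 10;  out=∅∪out(10)=∅
  fail(8) 'ade': from fail(7)=19 chase 'e': 19→0 ⇒ 0;  out=∅∪out(0)=∅
  fail(12) 'bab': from fail(11)=6 chase 'b': 6→0 ⇒ 10;  out=∅∪out(10)=∅
  fail(14) 'add': from fail(7)=19 chase 'd': 19→0 ⇒ 19;  out=∅∪out(19)=∅
  fail(18) 'aea': from fail(17)=0 chase 'a': 0 ⇒ 6;  out={4}∪out(6)={4}
  fail(21) 'dba': from fail(20)=10 chase 'a': 10 ⇒ 11;  out=∅∪out(11)=∅
  fail(26) 'bdd': from fail(25)=19 chase 'd': 19→0 ⇒ 19;  out={6}∪out(19)={6}
  fail(4) 'cbbd': from fail(3)=10 chase 'd': 10 ⇒ 25;  out=∅∪out(25)=∅
  fail(9) 'adec': from fail(8)=0 chase 'c': 0 ⇒ 1;  out={1}∪out(1)={1}
  fail(13) 'babc': from fail(12)=10 chase 'c': 10→0 ⇒ 1;  out={2}∪out(1)={2}
  fail(15) 'addd': from fail(14)=19 chase 'd': 19→0 ⇒ 19;  out=∅∪out(19)=∅
  fail(22) 'dbac': from fail(21)=11 chase 'c': 11→6→0 ⇒ 1;  out=∅∪out(1)=∅
  fail(5) 'cbbdd': from fail(4)=25 chase 'd': 25 ⇒ 26;  out={0}∪out(26)={0,6}
  fail(16) 'adddb': from fail(15)=19 chase 'b': 19 ⇒ 20;  out={3}∪out(20)={3}
  fail(23) 'dbacc': from fail(22)=1 chase 'c': 1→0 ⇒ 1;  out=∅∪out(1)=∅
  fail(24) 'dbaccb': from fail(23)=1 chase 'b': 1 ⇒ 2;  out={5}∪out(2)={5}

Run:
[0] read 'a'  n0⇒n6
[1] read 'b'  n6⇒n10 (fail-walked)
[2] read 'c'  n10⇒n1 (fail-walked)
[3] read 'a'  n1⇒n6 (fail-walked)
[4] read 'c'  n6⇒n1 (fail-walked)
[5] read 'a'  n1⇒n6 (fail-walked)
[6] read 'd'  n6⇒n7
[7] read 'e'  n7⇒n8
[8] read 'c'  n8⇒n9  → match P1@[5:8]
[9] read 'b'  n9⇒n2 (fail-walked)
[10] read 'b'  n2⇒n3
[11] read 'e'  n3⇒n0 (fail-walked)
[12] read 'c'  n0⇒n1
[13] read 'd'  n1⇒n19 (fail-walked)
[14] read 'a'  n19⇒n6 (fail-walked)
[15] read 'e'  n6⇒n17
[16] read 'a'  n17⇒n18  → match P4@[14:16]
[17] read 'c'  n18⇒n1 (fail-walked)
[18] read 'b'  n1⇒n2
[19] read 'd'  n2⇒n25 (fail-walked)
[20] read 'd'  n25⇒n26  → match P6@[18:20]
[21] read 'a'  n26⇒n6 (fail-walked)
[22] read 'd'  n6⇒n7
[23] read 'd'  n7⇒n14
[24] read 'd'  n14⇒n15
[25] read 'b'  n15⇒n16  → match P3@[21:25]
[26] read 'a'  n16⇒n21 (fail-walked)
[27] read 'd'  n21⇒n7 (fail-walked)
[28] read 'd'  n7⇒n14
[29] read 'd'  n14⇒n15
[30] read 'b'  n15⇒n16  → match P3@[26:30]
[31] read 'c'  n16⇒n1 (fail-walked)
[32] read 'd'  n1⇒n19 (fail-walked)
[33] read 'a'  n19⇒n6 (fail-walked)
[34] read 'd'  n6⇒n7
[35] read 'b'  n7⇒n20 (fail-walked)
[36] read 'a'  n20⇒n21
[37] read 'c'  n21⇒n22
[38] read 'c'  n22⇒n23
[39] read 'b'  n23⇒n24  → match P5@[34:39]
[40] read 'd'  n24⇒n25 (fail-walked)
[41] read 'b'  n25⇒n20 (fail-walked)
[42] read 'a'  n20⇒n21
[43] read 'c'  n21⇒n22
[44] read 'c'  n22⇒n23
[45] read 'b'  n23⇒n24  → match P5@[40:45]
[46] read 'c'  n24⇒n1 (fail-walked)
[47] read 'e'  n1⇒n0 (fail-walked)
[48] read 'c'  n0⇒n1
[49] read 'e'  n1⇒n0 (fail-walked)
[50] read 'b'  n0⇒n10
[51] read 'a'  n10⇒n11
[52] read 'b'  n11⇒n12
[53] read 'c'  n12⇒n13  → match P2@[50:53]
[54] read 'c'  n13⇒n1 (fail-walked)
[55] read 'a'  n1⇒n6 (fail-walked)
[56] read 'e'  n6⇒n17
[57] read 'd'  n17⇒n19 (fail-walked)
[58] read 'a'  n19⇒n6 (fail-walked)

Result: [[8,1],[16,4],[20,6],[25,3],[30,3],[39,5],[45,5],[53,2]]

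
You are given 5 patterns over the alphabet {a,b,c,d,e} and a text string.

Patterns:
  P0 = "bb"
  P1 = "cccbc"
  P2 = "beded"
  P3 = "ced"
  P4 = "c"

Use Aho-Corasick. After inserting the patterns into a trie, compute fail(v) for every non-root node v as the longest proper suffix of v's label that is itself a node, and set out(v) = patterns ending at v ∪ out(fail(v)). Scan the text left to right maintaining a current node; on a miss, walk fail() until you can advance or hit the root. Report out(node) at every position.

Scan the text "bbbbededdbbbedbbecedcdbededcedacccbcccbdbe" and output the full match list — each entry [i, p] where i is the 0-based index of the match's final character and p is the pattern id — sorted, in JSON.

Construct AC machine:
Trie nodes:
  0='ε' goto b→1 c→3
  1='b' goto b→2 e→8
  2='bb' goto ·  [P0 ends]
  3='c' goto c→4 e→12  [P4 ends]
  4='cc' goto c→5
  5='ccc' goto b→6
  6='cccb' goto c→7
  7='cccbc' goto ·  [P1 ends]
  8='be' goto d→9
  9='bed' goto e→10
  10='bede' goto d→11
  11='beded' goto ·  [P2 ends]
  12='ce' goto d→13
  13='ced' goto ·  [P3 ends]

BFS fail/out derivation:
  fail(1) 'b': from fail(0)=0 chase 'b': 0 ⇒ 0;  out=∅∪out(0)=∅
  fail(3) 'c': from fail(0)=0 chase 'c': 0 ⇒ 0;  out={4}∪out(0)={4}
  fail(2) 'bb': from fail(1)=0 chase 'b': 0 ⇒ 1;  out={0}∪out(1)={0}
  fail(4) 'cc': from fail(3)=0 chase 'c': 0 ⇒ 3;  out=∅∪out(3)={4}
  fail(8) 'be': from fail(1)=0 chase 'e': 0 ⇒ 0;  out=∅∪out(0)=∅
  fail(12) 'ce': from fail(3)=0 chase 'e': 0 ⇒ 0;  out=∅∪out(0)=∅
  fail(5) 'ccc': from fail(4)=3 chase 'c': 3 ⇒ 4;  out=∅∪out(4)={4}
  fail(9) 'bed': from fail(8)=0 chase 'd': 0 ⇒ 0;  out=∅∪out(0)=∅
  fail(13) 'ced': from fail(12)=0 chase 'd': 0 ⇒ 0;  out={3}∪out(0)={3}
  fail(6) 'cccb': from fail(5)=4 chase 'b': 4→3→0 ⇒ 1;  out=∅∪out(1)=∅
  fail(10) 'bede': from fail(9)=0 chase 'e': 0 ⇒ 0;  out=∅∪out(0)=∅
  fail(7) 'cccbc': from fail(6)=1 chase 'c': 1→0 ⇒ 3;  out={1}∪out(3)={1,4}
  fail(11) 'beded': from fail(10)=0 chase 'd': 0 ⇒ 0;  out={2}∪out(0)={2}

Run:
pos 0 'b': at 1
pos 1 'b': at 2  → match P0@[0:1]
pos 2 'b': at 2 (fail-walked)  → match P0@[1:2]
pos 3 'b': at 2 (fail-walked)  → match P0@[2:3]
pos 4 'e': at 8 (fail-walked)
pos 5 'd': at 9
pos 6 'e': at 10
pos 7 'd': at 11  → match P2@[3:7]
pos 8 'd': at 0 (fail-walked)
pos 9 'b': at 1
pos 10 'b': at 2  → match P0@[9:10]
pos 11 'b': at 2 (fail-walked)  → match P0@[10:11]
pos 12 'e': at 8 (fail-walked)
pos 13 'd': at 9
pos 14 'b': at 1 (fail-walked)
pos 15 'b': at 2  → match P0@[14:15]
pos 16 'e': at 8 (fail-walked)
pos 17 'c': at 3 (fail-walked)  → match P4@[17:17]
pos 18 'e': at 12
pos 19 'd': at 13  → match P3@[17:19]
pos 20 'c': at 3 (fail-walked)  → match P4@[20:20]
pos 21 'd': at 0 (fail-walked)
pos 22 'b': at 1
pos 23 'e': at 8
pos 24 'd': at 9
pos 25 'e': at 10
pos 26 'd': at 11  → match P2@[22:26]
pos 27 'c': at 3 (fail-walked)  → match P4@[27:27]
pos 28 'e': at 12
pos 29 'd': at 13  → match P3@[27:29]
pos 30 'a': at 0 (fail-walked)
pos 31 'c': at 3  → match P4@[31:31]
pos 32 'c': at 4  → match P4@[32:32]
pos 33 'c': at 5  → match P4@[33:33]
pos 34 'b': at 6
pos 35 'c': at 7  → match P1@[31:35],P4@[35:35]
pos 36 'c': at 4 (fail-walked)  → match P4@[36:36]
pos 37 'c': at 5  → match P4@[37:37]
pos 38 'b': at 6
pos 39 'd': at 0 (fail-walked)
pos 40 'b': at 1
pos 41 'e': at 8

All matches (sorted): [[1,0],[2,0],[3,0],[7,2],[10,0],[11,0],[15,0],[17,4],[19,3],[20,4],[26,2],[27,4],[29,3],[31,4],[32,4],[33,4],[35,1],[35,4],[36,4],[37,4]]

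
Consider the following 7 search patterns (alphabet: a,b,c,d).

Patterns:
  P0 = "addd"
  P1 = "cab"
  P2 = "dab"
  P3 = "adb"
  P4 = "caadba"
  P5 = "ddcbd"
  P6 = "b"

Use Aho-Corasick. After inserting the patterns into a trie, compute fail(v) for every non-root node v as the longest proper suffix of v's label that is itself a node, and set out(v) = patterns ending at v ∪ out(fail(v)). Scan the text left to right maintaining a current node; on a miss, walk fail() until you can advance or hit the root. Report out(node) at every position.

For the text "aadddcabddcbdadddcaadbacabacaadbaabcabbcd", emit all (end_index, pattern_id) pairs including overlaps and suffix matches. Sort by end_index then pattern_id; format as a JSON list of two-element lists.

Construct AC machine:
Trie nodes:
  0='ε' goto a→1 b→20 c→5 d→8
  1='a' goto d→2
  2='ad' goto b→11 d→3
  3='add' goto d→4
  4='addd' goto ·  ←P0
  5='c' goto a→6
  6='ca' goto a→12 b→7
  7='cab' goto ·  ←P1
  8='d' goto a→9 d→16
  9='da' goto b→10
  10='dab' goto ·  ←P2
  11='adb' goto ·  ←P3
  12='caa' goto d→13
  13='caad' goto b→14
  14='caadb' goto a→15
  15='caadba' goto ·  ←P4
  16='dd' goto c→17
  17='ddc' goto b→18
  18='ddcb' goto d→19
  19='ddcbd' goto ·  ←P5
  20='b' goto ·  ←P6

Failure links (BFS by depth):
  fail(1) 'a': from fail(0)=0 chase 'a': 0 ⇒ 0;  out=∅∪out(0)=∅
  fail(5) 'c': from fail(0)=0 chase 'c': 0 ⇒ 0;  out=∅∪out(0)=∅
  fail(8) 'd': from fail(0)=0 chase 'd': 0 ⇒ 0;  out=∅∪out(0)=∅
  fail(20) 'b': from fail(0)=0 chase 'b': 0 ⇒ 0;  out={6}∪out(0)={6}
  fail(2) 'ad': from fail(1)=0 chase 'd': 0 ⇒ 8;  out=∅∪out(8)=∅
  fail(6) 'ca': from fail(5)=0 chase 'a': 0 ⇒ 1;  out=∅∪out(1)=∅
  fail(9) 'da': from fail(8)=0 chase 'a': 0 ⇒ 1;  out=∅∪out(1)=∅
  fail(16) 'dd': from fail(8)=0 chase 'd': 0 ⇒ 8;  out=∅∪out(8)=∅
  fail(3) 'add': from fail(2)=8 chase 'd': 8 ⇒ 16;  out=∅∪out(16)=∅
  fail(7) 'cab': from fail(6)=1 chase 'b': 1→0 ⇒ 20;  out={1}∪out(20)={1,6}
  fail(10) 'dab': from fail(9)=1 chase 'b': 1→0 ⇒ 20;  out={2}∪out(20)={2,6}
  fail(11) 'adb': from fail(2)=8 chase 'b': 8→0 ⇒ 20;  out={3}∪out(20)={3,6}
  fail(12) 'caa': from fail(6)=1 chase 'a': 1→0 ⇒ 1;  out=∅∪out(1)=∅
  fail(17) 'ddc': from fail(16)=8 chase 'c': 8→0 ⇒ 5;  out=∅∪out(5)=∅
  fail(4) 'addd': from fail(3)=16 chase 'd': 16→8 ⇒ 16;  out={0}∪out(16)={0}
  fail(13) 'caad': from fail(12)=1 chase 'd': 1 ⇒ 2;  out=∅∪out(2)=∅
  fail(18) 'ddcb': from fail(17)=5 chase 'b': 5→0 ⇒ 20;  out=∅∪out(20)={6}
  fail(14) 'caadb': from fail(13)=2 chase 'b': 2 ⇒ 11;  out=∅∪out(11)={3,6}
  fail(19) 'ddcbd': from fail(18)=20 chase 'd': 20→0 ⇒ 8;  out={5}∪out(8)={5}
  fail(15) 'caadba': from fail(14)=11 chase 'a': 11→20→0 ⇒ 1;  out={4}∪out(1)={4}

Run:
pos 0 'a': at 1
pos 1 'a': at 1 (fail-walked)
pos 2 'd': at 2
pos 3 'd': at 3
pos 4 'd': at 4  ** P0@[1:4]
pos 5 'c': at 17 (fail-walked)
pos 6 'a': at 6 (fail-walked)
pos 7 'b': at 7  ** P1@[5:7],P6@[7:7]
pos 8 'd': at 8 (fail-walked)
pos 9 'd': at 16
pos 10 'c': at 17
pos 11 'b': at 18  ** P6@[11:11]
pos 12 'd': at 19  ** P5@[8:12]
pos 13 'a': at 9 (fail-walked)
pos 14 'd': at 2 (fail-walked)
pos 15 'd': at 3
pos 16 'd': at 4  ** P0@[13:16]
pos 17 'c': at 17 (fail-walked)
pos 18 'a': at 6 (fail-walked)
pos 19 'a': at 12
pos 20 'd': at 13
pos 21 'b': at 14  ** P3@[19:21],P6@[21:21]
pos 22 'a': at 15  ** P4@[17:22]
pos 23 'c': at 5 (fail-walked)
pos 24 'a': at 6
pos 25 'b': at 7  ** P1@[23:25],P6@[25:25]
pos 26 'a': at 1 (fail-walked)
pos 27 'c': at 5 (fail-walked)
pos 28 'a': at 6
pos 29 'a': at 12
pos 30 'd': at 13
pos 31 'b': at 14  ** P3@[29:31],P6@[31:31]
pos 32 'a': at 15  ** P4@[27:32]
pos 33 'a': at 1 (fail-walked)
pos 34 'b': at 20 (fail-walked)  ** P6@[34:34]
pos 35 'c': at 5 (fail-walked)
pos 36 'a': at 6
pos 37 'b': at 7  ** P1@[35:37],P6@[37:37]
pos 38 'b': at 20 (fail-walked)  ** P6@[38:38]
pos 39 'c': at 5 (fail-walked)
pos 40 'd': at 8 (fail-walked)

Matches: [[4,0],[7,1],[7,6],[11,6],[12,5],[16,0],[21,3],[21,6],[22,4],[25,1],[25,6],[31,3],[31,6],[32,4],[34,6],[37,1],[37,6],[38,6]]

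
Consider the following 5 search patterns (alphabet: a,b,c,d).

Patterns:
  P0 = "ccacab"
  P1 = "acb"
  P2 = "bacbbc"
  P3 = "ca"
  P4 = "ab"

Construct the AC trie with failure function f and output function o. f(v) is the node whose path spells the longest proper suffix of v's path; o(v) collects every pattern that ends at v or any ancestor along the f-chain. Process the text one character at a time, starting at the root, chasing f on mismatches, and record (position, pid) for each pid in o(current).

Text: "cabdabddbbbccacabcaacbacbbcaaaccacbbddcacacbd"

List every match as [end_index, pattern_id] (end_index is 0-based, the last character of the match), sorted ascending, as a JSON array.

Construct AC machine:
Trie (insert patterns):
  0='ε' goto a→7 b→10 c→1
  1='c' goto a→16 c→2
  2='cc' goto a→3
  3='cca' goto c→4
  4='ccac' goto a→5
  5='ccaca' goto b→6
  6='ccacab' goto ·  ←P0
  7='a' goto b→17 c→8
  8='ac' goto b→9
  9='acb' goto ·  ←P1
  10='b' goto a→11
  11='ba' goto c→12
  12='bac' goto b→13
  13='bacb' goto b→14
  14='bacbb' goto c→15
  15='bacbbc' goto ·  ←P2
  16='ca' goto ·  ←P3
  17='ab' goto ·  ←P4

Failure links (BFS by depth):
  fail(1) 'c': from fail(0)=0 chase 'c': 0 ⇒ 0;  out=∅∪out(0)=∅
  fail(7) 'a': from fail(0)=0 chase 'a': 0 ⇒ 0;  out=∅∪out(0)=∅
  fail(10) 'b': from fail(0)=0 chase 'b': 0 ⇒ 0;  out=∅∪out(0)=∅
  fail(2) 'cc': from fail(1)=0 chase 'c': 0 ⇒ 1;  out=∅∪out(1)=∅
  fail(8) 'ac': from fail(7)=0 chase 'c': 0 ⇒ 1;  out=∅∪out(1)=∅
  fail(11) 'ba': from fail(10)=0 chase 'a': 0 ⇒ 7;  out=∅∪out(7)=∅
  fail(16) 'ca': from fail(1)=0 chase 'a': 0 ⇒ 7;  out={3}∪out(7)={3}
  fail(17) 'ab': from fail(7)=0 chase 'b': 0 ⇒ 10;  out={4}∪out(10)={4}
  fail(3) 'cca': from fail(2)=1 chase 'a': 1 ⇒ 16;  out=∅∪out(16)={3}
  fail(9) 'acb': from fail(8)=1 chase 'b': 1→0 ⇒ 10;  out={1}∪out(10)={1}
  fail(12) 'bac': from fail(11)=7 chase 'c': 7 ⇒ 8;  out=∅∪out(8)=∅
  fail(4) 'ccac': from fail(3)=16 chase 'c': 16→7 ⇒ 8;  out=∅∪out(8)=∅
  fail(13) 'bacb': from fail(12)=8 chase 'b': 8 ⇒ 9;  out=∅∪out(9)={1}
  fail(5) 'ccaca': from fail(4)=8 chase 'a': 8→1 ⇒ 16;  out=∅∪out(16)={3}
  fail(14) 'bacbb': from fail(13)=9 chase 'b': 9→10→0 ⇒ 10;  out=∅∪out(10)=∅
  fail(6) 'ccacab': from fail(5)=16 chase 'b': 16→7 ⇒ 17;  out={0}∪out(17)={0,4}
  fail(15) 'bacbbc': from fail(14)=10 chase 'c': 10→0 ⇒ 1;  out={2}∪out(1)={2}

Scan:
i=0 'c': node 0→1
i=1 'a': node 1→16  ** P3@[0:1]
i=2 'b': node 16→17 (via fail)  ** P4@[1:2]
i=3 'd': node 17→0 (via fail)
i=4 'a': node 0→7
i=5 'b': node 7→17  ** P4@[4:5]
i=6 'd': node 17→0 (via fail)
i=7 'd': node 0→0
i=8 'b': node 0→10
i=9 'b': node 10→10 (via fail)
i=10 'b': node 10→10 (via fail)
i=11 'c': node 10→1 (via fail)
i=12 'c': node 1→2
i=13 'a': node 2→3  ** P3@[12:13]
i=14 'c': node 3→4
i=15 'a': node 4→5  ** P3@[14:15]
i=16 'b': node 5→6  ** P0@[11:16],P4@[15:16]
i=17 'c': node 6→1 (via fail)
i=18 'a': node 1→16  ** P3@[17:18]
i=19 'a': node 16→7 (via fail)
i=20 'c': node 7→8
i=21 'b': node 8→9  ** P1@[19:21]
i=22 'a': node 9→11 (via fail)
i=23 'c': node 11→12
i=24 'b': node 12→13  ** P1@[22:24]
i=25 'b': node 13→14
i=26 'c': node 14→15  ** P2@[21:26]
i=27 'a': node 15→16 (via fail)  ** P3@[26:27]
i=28 'a': node 16→7 (via fail)
i=29 'a': node 7→7 (via fail)
i=30 'c': node 7→8
i=31 'c': node 8→2 (via fail)
i=32 'a': node 2→3  ** P3@[31:32]
i=33 'c': node 3→4
i=34 'b': node 4→9 (via fail)  ** P1@[32:34]
i=35 'b': node 9→10 (via fail)
i=36 'd': node 10→0 (via fail)
i=37 'd': node 0→0
i=38 'c': node 0→1
i=39 'a': node 1→16  ** P3@[38:39]
i=40 'c': node 16→8 (via fail)
i=41 'a': node 8→16 (via fail)  ** P3@[40:41]
i=42 'c': node 16→8 (via fail)
i=43 'b': node 8→9  ** P1@[41:43]
i=44 'd': node 9→0 (via fail)

Matches: [[1,3],[2,4],[5,4],[13,3],[15,3],[16,0],[16,4],[18,3],[21,1],[24,1],[26,2],[27,3],[32,3],[34,1],[39,3],[41,3],[43,1]]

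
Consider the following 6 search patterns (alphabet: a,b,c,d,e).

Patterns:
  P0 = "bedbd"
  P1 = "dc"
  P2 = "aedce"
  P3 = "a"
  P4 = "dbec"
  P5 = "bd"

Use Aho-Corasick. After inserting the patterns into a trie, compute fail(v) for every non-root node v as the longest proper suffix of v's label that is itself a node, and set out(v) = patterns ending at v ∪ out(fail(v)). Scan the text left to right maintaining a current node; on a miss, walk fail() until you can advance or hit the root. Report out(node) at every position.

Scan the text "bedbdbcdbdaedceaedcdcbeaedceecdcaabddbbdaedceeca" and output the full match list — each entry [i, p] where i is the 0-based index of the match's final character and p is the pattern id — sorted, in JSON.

Build automaton:
Trie nodes:
  n0 'ε': a→8 b→1 d→6
  n1 'b': d→16 e→2
  n2 'be': d→3
  n3 'bed': b→4
  n4 'bedb': d→5
  n5 'bedbd': ·  ←P0
  n6 'd': b→13 c→7
  n7 'dc': ·  ←P1
  n8 'a': e→9  ←P3
  n9 'ae': d→10
  n10 'aed': c→11
  n11 'aedc': e→12
  n12 'aedce': ·  ←P2
  n13 'db': e→14
  n14 'dbe': c→15
  n15 'dbec': ·  ←P4
  n16 'bd': ·  ←P5

BFS fail/out derivation:
  n1('b'): parent n0 fail=0; on 'b' 0 → fail=0;  out ∅∪∅=∅
  n6('d'): parent n0 fail=0; on 'd' 0 → fail=0;  out ∅∪∅=∅
  n8('a'): parent n0 fail=0; on 'a' 0 → fail=0;  out {3}∪∅={3}
  n2('be'): parent n1 fail=0; on 'e' 0 → fail=0;  out ∅∪∅=∅
  n7('dc'): parent n6 fail=0; on 'c' 0 → fail=0;  out {1}∪∅={1}
  n9('ae'): parent n8 fail=0; on 'e' 0 → fail=0;  out ∅∪∅=∅
  n13('db'): parent n6 fail=0; on 'b' 0 → fail=1;  out ∅∪∅=∅
  n16('bd'): parent n1 fail=0; on 'd' 0 → fail=6;  out {5}∪∅={5}
  n3('bed'): parent n2 fail=0; on 'd' 0 → fail=6;  out ∅∪∅=∅
  n10('aed'): parent n9 fail=0; on 'd' 0 → fail=6;  out ∅∪∅=∅
  n14('dbe'): parent n13 fail=1; on 'e' 1 → fail=2;  out ∅∪∅=∅
  n4('bedb'): parent n3 fail=6; on 'b' 6 → fail=13;  out ∅∪∅=∅
  n11('aedc'): parent n10 fail=6; on 'c' 6 → fail=7;  out ∅∪{1}={1}
  n15('dbec'): parent n14 fail=2; on 'c' 2→0 → fail=0;  out {4}∪∅={4}
  n5('bedbd'): parent n4 fail=13; on 'd' 13→1 → fail=16;  out {0}∪{5}={0,5}
  n12('aedce'): parent n11 fail=7; on 'e' 7→0 → fail=0;  out {2}∪∅={2}

Text stream:
[0] read 'b'  n0⇒n1
[1] read 'e'  n1⇒n2
[2] read 'd'  n2⇒n3
[3] read 'b'  n3⇒n4
[4] read 'd'  n4⇒n5  emit P0@[0:4],P5@[3:4]
[5] read 'b'  n5⇒n13 (via fail)
[6] read 'c'  n13⇒n0 (via fail)
[7] read 'd'  n0⇒n6
[8] read 'b'  n6⇒n13
[9] read 'd'  n13⇒n16 (via fail)  emit P5@[8:9]
[10] read 'a'  n16⇒n8 (via fail)  emit P3@[10:10]
[11] read 'e'  n8⇒n9
[12] read 'd'  n9⇒n10
[13] read 'c'  n10⇒n11  emit P1@[12:13]
[14] read 'e'  n11⇒n12  emit P2@[10:14]
[15] read 'a'  n12⇒n8 (via fail)  emit P3@[15:15]
[16] read 'e'  n8⇒n9
[17] read 'd'  n9⇒n10
[18] read 'c'  n10⇒n11  emit P1@[17:18]
[19] read 'd'  n11⇒n6 (via fail)
[20] read 'c'  n6⇒n7  emit P1@[19:20]
[21] read 'b'  n7⇒n1 (via fail)
[22] read 'e'  n1⇒n2
[23] read 'a'  n2⇒n8 (via fail)  emit P3@[23:23]
[24] read 'e'  n8⇒n9
[25] read 'd'  n9⇒n10
[26] read 'c'  n10⇒n11  emit P1@[25:26]
[27] read 'e'  n11⇒n12  emit P2@[23:27]
[28] read 'e'  n12⇒n0 (via fail)
[29] read 'c'  n0⇒n0
[30] read 'd'  n0⇒n6
[31] read 'c'  n6⇒n7  emit P1@[30:31]
[32] read 'a'  n7⇒n8 (via fail)  emit P3@[32:32]
[33] read 'a'  n8⇒n8 (via fail)  emit P3@[33:33]
[34] read 'b'  n8⇒n1 (via fail)
[35] read 'd'  n1⇒n16  emit P5@[34:35]
[36] read 'd'  n16⇒n6 (via fail)
[37] read 'b'  n6⇒n13
[38] read 'b'  n13⇒n1 (via fail)
[39] read 'd'  n1⇒n16  emit P5@[38:39]
[40] read 'a'  n16⇒n8 (via fail)  emit P3@[40:40]
[41] read 'e'  n8⇒n9
[42] read 'd'  n9⇒n10
[43] read 'c'  n10⇒n11  emit P1@[42:43]
[44] read 'e'  n11⇒n12  emit P2@[40:44]
[45] read 'e'  n12⇒n0 (via fail)
[46] read 'c'  n0⇒n0
[47] read 'a'  n0⇒n8  emit P3@[47:47]

All matches (sorted): [[4,0],[4,5],[9,5],[10,3],[13,1],[14,2],[15,3],[18,1],[20,1],[23,3],[26,1],[27,2],[31,1],[32,3],[33,3],[35,5],[39,5],[40,3],[43,1],[44,2],[47,3]]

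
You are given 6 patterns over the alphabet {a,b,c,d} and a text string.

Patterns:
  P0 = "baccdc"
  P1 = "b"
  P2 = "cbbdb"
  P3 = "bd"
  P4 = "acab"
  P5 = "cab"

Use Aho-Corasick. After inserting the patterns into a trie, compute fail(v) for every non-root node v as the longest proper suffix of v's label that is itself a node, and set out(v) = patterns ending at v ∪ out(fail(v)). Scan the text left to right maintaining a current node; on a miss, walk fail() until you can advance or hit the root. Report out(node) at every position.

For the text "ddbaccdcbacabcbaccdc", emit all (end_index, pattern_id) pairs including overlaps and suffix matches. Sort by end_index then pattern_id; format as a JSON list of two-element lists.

Build automaton:
Trie nodes:
  n0 'ε': a→13 b→1 c→7
  n1 'b': a→2 d→12  [P1 ends]
  n2 'ba': c→3
  n3 'bac': c→4
  n4 'bacc': d→5
  n5 'baccd': c→6
  n6 'baccdc': ·  [P0 ends]
  n7 'c': a→17 b→8
  n8 'cb': b→9
  n9 'cbb': d→10
  n10 'cbbd': b→11
  n11 'cbbdb': ·  [P2 ends]
  n12 'bd': ·  [P3 ends]
  n13 'a': c→14
  n14 'ac': a→15
  n15 'aca': b→16
  n16 'acab': ·  [P4 ends]
  n17 'ca': b→18
  n18 'cab': ·  [P5 ends]

Failure links (BFS by depth):
  fail(1) 'b': from fail(0)=0 chase 'b': 0 ⇒ 0;  out={1}∪out(0)={1}
  fail(7) 'c': from fail(0)=0 chase 'c': 0 ⇒ 0;  out=∅∪out(0)=∅
  fail(13) 'a': from fail(0)=0 chase 'a': 0 ⇒ 0;  out=∅∪out(0)=∅
  fail(2) 'ba': from fail(1)=0 chase 'a': 0 ⇒ 13;  out=∅∪out(13)=∅
  fail(8) 'cb': from fail(7)=0 chase 'b': 0 ⇒ 1;  out=∅∪out(1)={1}
  fail(12) 'bd': from fail(1)=0 chase 'd': 0 ⇒ 0;  out={3}∪out(0)={3}
  fail(14) 'ac': from fail(13)=0 chase 'c': 0 ⇒ 7;  out=∅∪out(7)=∅
  fail(17) 'ca': from fail(7)=0 chase 'a': 0 ⇒ 13;  out=∅∪out(13)=∅
  fail(3) 'bac': from fail(2)=13 chase 'c': 13 ⇒ 14;  out=∅∪out(14)=∅
  fail(9) 'cbb': from fail(8)=1 chase 'b': 1→0 ⇒ 1;  out=∅∪out(1)={1}
  fail(15) 'aca': from fail(14)=7 chase 'a': 7 ⇒ 17;  out=∅∪out(17)=∅
  fail(18) 'cab': from fail(17)=13 chase 'b': 13→0 ⇒ 1;  out={5}∪out(1)={1,5}
  fail(4) 'bacc': from fail(3)=14 chase 'c': 14→7→0 ⇒ 7;  out=∅∪out(7)=∅
  fail(10) 'cbbd': from fail(9)=1 chase 'd': 1 ⇒ 12;  out=∅∪out(12)={3}
  fail(16) 'acab': from fail(15)=17 chase 'b': 17 ⇒ 18;  out={4}∪out(18)={1,4,5}
  fail(5) 'baccd': from fail(4)=7 chase 'd': 7→0 ⇒ 0;  out=∅∪out(0)=∅
  fail(11) 'cbbdb': from fail(10)=12 chase 'b': 12→0 ⇒ 1;  out={2}∪out(1)={1,2}
  fail(6) 'baccdc': from fail(5)=0 chase 'c': 0 ⇒ 7;  out={0}∪out(7)={0}

Scan:
pos 0 'd': at 0
pos 1 'd': at 0
pos 2 'b': at 1  emit P1@[2:2]
pos 3 'a': at 2
pos 4 'c': at 3
pos 5 'c': at 4
pos 6 'd': at 5
pos 7 'c': at 6  emit P0@[2:7]
pos 8 'b': at 8 ·f  emit P1@[8:8]
pos 9 'a': at 2 ·f
pos 10 'c': at 3
pos 11 'a': at 15 ·f
pos 12 'b': at 16  emit P1@[12:12],P4@[9:12],P5@[10:12]
pos 13 'c': at 7 ·f
pos 14 'b': at 8  emit P1@[14:14]
pos 15 'a': at 2 ·f
pos 16 'c': at 3
pos 17 'c': at 4
pos 18 'd': at 5
pos 19 'c': at 6  emit P0@[14:19]

All matches (sorted): [[2,1],[7,0],[8,1],[12,1],[12,4],[12,5],[14,1],[19,0]]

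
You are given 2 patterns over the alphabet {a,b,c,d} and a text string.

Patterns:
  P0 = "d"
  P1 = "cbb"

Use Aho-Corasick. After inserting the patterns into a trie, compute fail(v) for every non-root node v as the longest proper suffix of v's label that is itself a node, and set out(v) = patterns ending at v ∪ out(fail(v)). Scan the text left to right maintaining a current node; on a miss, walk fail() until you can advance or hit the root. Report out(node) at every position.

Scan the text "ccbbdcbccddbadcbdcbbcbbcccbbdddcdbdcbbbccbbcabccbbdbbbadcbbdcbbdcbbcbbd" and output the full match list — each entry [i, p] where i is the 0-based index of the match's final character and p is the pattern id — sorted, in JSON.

Build:
Trie (insert patterns):
  n0 'ε': c→2 d→1
  n1 'd': ·  ←P0
  n2 'c': b→3
  n3 'cb': b→4
  n4 'cbb': ·  ←P1

Failure links (BFS by depth):
  fail(1) 'd': from fail(0)=0 chase 'd': 0 ⇒ 0;  out={0}∪out(0)={0}
  fail(2) 'c': from fail(0)=0 chase 'c': 0 ⇒ 0;  out=∅∪out(0)=∅
  fail(3) 'cb': from fail(2)=0 chase 'b': 0 ⇒ 0;  out=∅∪out(0)=∅
  fail(4) 'cbb': from fail(3)=0 chase 'b': 0 ⇒ 0;  out={1}∪out(0)={1}

Scan:
[0] read 'c'  n0⇒n2
[1] read 'c'  n2⇒n2 (fail-walked)
[2] read 'b'  n2⇒n3
[3] read 'b'  n3⇒n4  ** P1@[1:3]
[4] read 'd'  n4⇒n1 (fail-walked)  ** P0@[4:4]
[5] read 'c'  n1⇒n2 (fail-walked)
[6] read 'b'  n2⇒n3
[7] read 'c'  n3⇒n2 (fail-walked)
[8] read 'c'  n2⇒n2 (fail-walked)
[9] read 'd'  n2⇒n1 (fail-walked)  ** P0@[9:9]
[10] read 'd'  n1⇒n1 (fail-walked)  ** P0@[10:10]
[11] read 'b'  n1⇒n0 (fail-walked)
[12] read 'a'  n0⇒n0
[13] read 'd'  n0⇒n1  ** P0@[13:13]
[14] read 'c'  n1⇒n2 (fail-walked)
[15] read 'b'  n2⇒n3
[16] read 'd'  n3⇒n1 (fail-walked)  ** P0@[16:16]
[17] read 'c'  n1⇒n2 (fail-walked)
[18] read 'b'  n2⇒n3
[19] read 'b'  n3⇒n4  ** P1@[17:19]
[20] read 'c'  n4⇒n2 (fail-walked)
[21] read 'b'  n2⇒n3
[22] read 'b'  n3⇒n4  ** P1@[20:22]
[23] read 'c'  n4⇒n2 (fail-walked)
[24] read 'c'  n2⇒n2 (fail-walked)
[25] read 'c'  n2⇒n2 (fail-walked)
[26] read 'b'  n2⇒n3
[27] read 'b'  n3⇒n4  ** P1@[25:27]
[28] read 'd'  n4⇒n1 (fail-walked)  ** P0@[28:28]
[29] read 'd'  n1⇒n1 (fail-walked)  ** P0@[29:29]
[30] read 'd'  n1⇒n1 (fail-walked)  ** P0@[30:30]
[31] read 'c'  n1⇒n2 (fail-walked)
[32] read 'd'  n2⇒n1 (fail-walked)  ** P0@[32:32]
[33] read 'b'  n1⇒n0 (fail-walked)
[34] read 'd'  n0⇒n1  ** P0@[34:34]
[35] read 'c'  n1⇒n2 (fail-walked)
[36] read 'b'  n2⇒n3
[37] read 'b'  n3⇒n4  ** P1@[35:37]
[38] read 'b'  n4⇒n0 (fail-walked)
[39] read 'c'  n0⇒n2
[40] read 'c'  n2⇒n2 (fail-walked)
[41] read 'b'  n2⇒n3
[42] read 'b'  n3⇒n4  ** P1@[40:42]
[43] read 'c'  n4⇒n2 (fail-walked)
[44] read 'a'  n2⇒n0 (fail-walked)
[45] read 'b'  n0⇒n0
[46] read 'c'  n0⇒n2
[47] read 'c'  n2⇒n2 (fail-walked)
[48] read 'b'  n2⇒n3
[49] read 'b'  n3⇒n4  ** P1@[47:49]
[50] read 'd'  n4⇒n1 (fail-walked)  ** P0@[50:50]
[51] read 'b'  n1⇒n0 (fail-walked)
[52] read 'b'  n0⇒n0
[53] read 'b'  n0⇒n0
[54] read 'a'  n0⇒n0
[55] read 'd'  n0⇒n1  ** P0@[55:55]
[56] read 'c'  n1⇒n2 (fail-walked)
[57] read 'b'  n2⇒n3
[58] read 'b'  n3⇒n4  ** P1@[56:58]
[59] read 'd'  n4⇒n1 (fail-walked)  ** P0@[59:59]
[60] read 'c'  n1⇒n2 (fail-walked)
[61] read 'b'  n2⇒n3
[62] read 'b'  n3⇒n4  ** P1@[60:62]
[63] read 'd'  n4⇒n1 (fail-walked)  ** P0@[63:63]
[64] read 'c'  n1⇒n2 (fail-walked)
[65] read 'b'  n2⇒n3
[66] read 'b'  n3⇒n4  ** P1@[64:66]
[67] read 'c'  n4⇒n2 (fail-walked)
[68] read 'b'  n2⇒n3
[69] read 'b'  n3⇒n4  ** P1@[67:69]
[70] read 'd'  n4⇒n1 (fail-walked)  ** P0@[70:70]

All matches (sorted): [[3,1],[4,0],[9,0],[10,0],[13,0],[16,0],[19,1],[22,1],[27,1],[28,0],[29,0],[30,0],[32,0],[34,0],[37,1],[42,1],[49,1],[50,0],[55,0],[58,1],[59,0],[62,1],[63,0],[66,1],[69,1],[70,0]]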